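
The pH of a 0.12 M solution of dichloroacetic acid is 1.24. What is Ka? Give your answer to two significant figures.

[H+] = 10^(-1.24) = 5.75 × 10^-2 M
At equilibrium [HA] = 0.12 − 5.75 × 10^-2 = 6.25 × 10^-2 M
Ka = [H+][A-]/[HA] = (5.75 × 10^-2)² / 6.25 × 10^-2 = 5.3 × 10^-2

Ka = 5.3 × 10^-2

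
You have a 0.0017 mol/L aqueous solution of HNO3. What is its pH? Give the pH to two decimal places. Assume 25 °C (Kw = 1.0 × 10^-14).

HNO3 is a strong acid and dissociates completely, so [H+] = 0.0017 M.
pH = -log(0.0017) = 2.77

pH = 2.77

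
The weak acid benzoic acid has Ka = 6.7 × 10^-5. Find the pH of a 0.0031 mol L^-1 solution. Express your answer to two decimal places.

C6H5COOH ⇌ C6H5COO- + H+
Let x = [H+] at equilibrium. Ka = x²/(0.0031 − x).
Here C₀/Ka ≈ 46.3, so the small-x approximation fails. Use the quadratic:
x = (−Ka + √(Ka² + 4·Ka·C₀))/2 = 4.23 × 10^-4 M
pH = −log(4.23 × 10^-4) = 3.37

pH = 3.37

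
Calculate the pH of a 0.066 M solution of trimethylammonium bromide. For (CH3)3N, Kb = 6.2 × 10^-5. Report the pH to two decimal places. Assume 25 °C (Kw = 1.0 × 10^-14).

(CH3)3NH+ is the conjugate acid of the weak base (CH3)3N.
Ka = Kw/Kb = 1.0×10^-14 / 6.2 × 10^-5 = 1.61 × 10^-10
From the ICE table, Ka = [H+]²/(0.066 − [H+]) = 1.61 × 10^-10.
Neglecting [H+] in the denominator: [H+] = √(1.61 × 10^-10 × 0.066) = 3.26 × 10^-6 M
([H+]/C₀ = 0.0049% < 5%, so the approximation holds.)
pH = −log(3.26 × 10^-6) = 5.49

pH = 5.49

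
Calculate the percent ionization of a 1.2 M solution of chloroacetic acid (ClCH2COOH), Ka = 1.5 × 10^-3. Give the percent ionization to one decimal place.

3.5%

ClCH2COOH ⇌ ClCH2COO- + H+; let x = [H+] at equilibrium.
x ≈ √(Ka·C₀) = √(1.5 × 10^-3 × 1.2) = 4.24 × 10^-2 M
% ionization = x/C₀ × 100% = 4.24 × 10^-2/1.2 × 100% = 3.5%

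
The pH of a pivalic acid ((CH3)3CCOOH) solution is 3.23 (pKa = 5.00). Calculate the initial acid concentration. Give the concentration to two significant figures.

[H+] = 10^(-3.23) = 5.89 × 10^-4 M = x
Ka = 10^(−5.00) = 1.00 × 10^-5
Ka = x²/(C₀ − x) ⇒ C₀ = x + x²/Ka
C₀ = 5.89 × 10^-4 + (5.89 × 10^-4)²/(1.00 × 10^-5) = 3.53 × 10^-2 M

C₀ = 3.5 × 10^-2 M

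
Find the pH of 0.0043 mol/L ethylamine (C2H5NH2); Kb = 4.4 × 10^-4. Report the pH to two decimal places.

pH = 11.07

C2H5NH2 + H2O ⇌ C2H5NH3+ + OH-
Kb = x²/(0.0043 − x) = 4.4 × 10^-4
x is not negligible relative to C₀; solve x² + 0.00044·x − 1.89e-06 = 0.
x = (−Kb + √(Kb² + 4·Kb·C₀))/2 = 1.17 × 10^-3 M
pOH = 2.93, so pH = 14.00 − pOH = 11.07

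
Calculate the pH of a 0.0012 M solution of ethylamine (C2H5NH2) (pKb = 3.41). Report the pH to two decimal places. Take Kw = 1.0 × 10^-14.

pH = 10.71

C2H5NH2 + H2O ⇌ C2H5NH3+ + OH-
Kb = 10^(−3.41) = 3.89 × 10^-4
Kb = x²/(0.0012 − x) = 3.89 × 10^-4
The 5% rule fails; solving x² + Kb·x − Kb·C₀ = 0 exactly:
x = [−0.000389 + √(0.000389² + 1.87e-06)]/2 = 5.16 × 10^-4 M
pOH = −log(5.16 × 10^-4) = 3.29; pH = 14.00 − 3.29 = 10.71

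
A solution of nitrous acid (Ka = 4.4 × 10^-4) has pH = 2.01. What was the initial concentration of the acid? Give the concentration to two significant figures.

[H+] = 10^(-2.01) = 9.77 × 10^-3 M = x
Ka = x²/(C₀ − x) ⇒ C₀ = x + x²/Ka
C₀ = 9.77 × 10^-3 + (9.77 × 10^-3)²/(4.4 × 10^-4) = 2.27 × 10^-1 M

C₀ = 2.3 × 10^-1 M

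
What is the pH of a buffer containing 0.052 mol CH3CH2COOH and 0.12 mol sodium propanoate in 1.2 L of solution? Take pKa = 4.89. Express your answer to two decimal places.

Henderson–Hasselbalch: pH = pKa + log([CH3CH2COO-]/[CH3CH2COOH]) = 4.89 + log(0.12/0.052)
pH = 4.89 + (+0.363) = 5.25

pH = 5.25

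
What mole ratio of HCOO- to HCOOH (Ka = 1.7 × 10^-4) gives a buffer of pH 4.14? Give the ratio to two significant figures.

pKa = -log(1.7 × 10^-4) = 3.770
pH = pKa + log(r) ⇒ log(r) = 4.14 − 3.770 = +0.370
r = [HCOO-]/[HCOOH] = 10^(+0.370) = 2.34

ratio = 2.3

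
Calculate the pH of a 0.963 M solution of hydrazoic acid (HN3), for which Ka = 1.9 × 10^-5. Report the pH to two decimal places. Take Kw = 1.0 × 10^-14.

HN3 ⇌ N3- + H+
From the ICE table, Ka = x²/(0.963 − x) = 1.9 × 10^-5.
Neglecting x in the denominator: x = √(1.9 × 10^-5 × 0.963) = 4.28 × 10^-3 M
Check: 0.44% ionized — well under 5%, approximation valid.
pH = −log(4.28 × 10^-3) = 2.37

pH = 2.37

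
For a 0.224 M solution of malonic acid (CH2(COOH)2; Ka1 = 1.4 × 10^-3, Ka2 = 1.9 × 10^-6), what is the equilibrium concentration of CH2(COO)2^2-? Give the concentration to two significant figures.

First ionization gives [H+] ≈ [CH2(COOH)COO-] = 1.70 × 10^-2 M.
Second step: Ka2 = [H+][CH2(COO)2^2-]/[CH2(COOH)COO-] ≈ [CH2(COO)2^2-] (since [H+] ≈ [CH2(COOH)COO-]).
So [CH2(COO)2^2-] ≈ Ka2.

1.9 × 10^-6 M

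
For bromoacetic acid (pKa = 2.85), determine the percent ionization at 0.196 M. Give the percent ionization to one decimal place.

BrCH2COOH ⇌ BrCH2COO- + H+; let x = [H+] at equilibrium.
Ka = 10^(−2.85) = 1.41 × 10^-3
Ka = x²/(C₀ − x); solving the quadratic gives x = 1.59 × 10^-2 M.
Fraction ionized = 1.59 × 10^-2 / 0.196 = 0.0811 → 8.1%

8.1%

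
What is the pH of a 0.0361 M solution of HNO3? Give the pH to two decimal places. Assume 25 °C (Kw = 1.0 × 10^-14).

pH = 1.44

HNO3 is a strong acid and dissociates completely, so [H+] = 0.0361 M.
pH = -log(0.0361) = 1.44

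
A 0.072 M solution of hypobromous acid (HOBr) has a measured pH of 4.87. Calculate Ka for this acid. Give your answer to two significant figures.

[H+] = 10^(-4.87) = 1.35 × 10^-5 M
At equilibrium [HA] = 0.072 − 1.35 × 10^-5 = 7.20 × 10^-2 M
Ka = [H+][A-]/[HA] = (1.35 × 10^-5)² / 7.20 × 10^-2 = 2.5 × 10^-9

Ka = 2.5 × 10^-9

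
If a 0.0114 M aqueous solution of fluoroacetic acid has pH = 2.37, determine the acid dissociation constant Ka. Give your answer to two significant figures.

Ka = 2.6 × 10^-3

[H+] = 10^(-2.37) = 4.27 × 10^-3 M
At equilibrium [HA] = 0.0114 − 4.27 × 10^-3 = 7.13 × 10^-3 M
Ka = [H+][A-]/[HA] = (4.27 × 10^-3)² / 7.13 × 10^-3 = 2.6 × 10^-3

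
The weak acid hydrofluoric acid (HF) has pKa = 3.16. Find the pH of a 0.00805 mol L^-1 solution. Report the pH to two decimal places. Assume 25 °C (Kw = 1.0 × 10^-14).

HF ⇌ F- + H+
Ka = 10^(−3.16) = 6.92 × 10^-4
From the ICE table, Ka = x²/(0.00805 − x) = 6.92 × 10^-4.
x is not negligible relative to C₀; solve x² + 0.000692·x − 5.57e-06 = 0.
x = (−Ka + √(Ka² + 4·Ka·C₀))/2 = 2.04 × 10^-3 M
pH = −log(2.04 × 10^-3) = 2.69

pH = 2.69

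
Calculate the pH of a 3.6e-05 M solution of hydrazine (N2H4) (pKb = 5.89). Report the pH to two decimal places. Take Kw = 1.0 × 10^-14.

N2H4 + H2O ⇌ N2H5+ + OH-
Kb = 10^(−5.89) = 1.29 × 10^-6
Kb = [OH-]²/(3.6e-05 − [OH-]) = 1.29 × 10^-6
[OH-] is not negligible relative to C₀; solve [OH-]² + 1.29e-06·[OH-] − 4.64e-11 = 0.
[OH-] = (−Kb + √(Kb² + 4·Kb·C₀))/2 = 6.20 × 10^-6 M
pOH = −log(6.20 × 10^-6) = 5.21; pH = 14.00 − 5.21 = 8.79

pH = 8.79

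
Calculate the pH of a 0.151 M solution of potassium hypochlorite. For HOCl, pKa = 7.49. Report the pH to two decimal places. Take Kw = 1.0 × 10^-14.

pH = 10.33

OCl- is the conjugate base of the weak acid HOCl.
Ka = 10^(−7.49) = 3.24 × 10^-8
Kb = Kw/Ka = 1.0×10^-14 / 3.24 × 10^-8 = 3.09 × 10^-7
From the ICE table, Kb = x²/(0.151 − x) = 3.09 × 10^-7.
Neglecting x in the denominator: x = √(3.09 × 10^-7 × 0.151) = 2.16 × 10^-4 M
pOH = −log(2.16 × 10^-4) = 3.67; pH = 14.00 − 3.67 = 10.33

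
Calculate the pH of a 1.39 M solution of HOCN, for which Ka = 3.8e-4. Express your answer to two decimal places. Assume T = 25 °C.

pH = 1.64

HOCN ⇌ OCN- + H+
Ka = [H+]²/(1.39 − [H+]) = 3.8 × 10^-4
Assume [H+] ≪ 1.39: [H+] ≈ √(3.8 × 10^-4 × 1.39) = 2.30 × 10^-2 M
([H+]/C₀ = 1.7% < 5%, so the approximation holds.)
pH = −log[H+] = −log(2.30 × 10^-2) = 1.64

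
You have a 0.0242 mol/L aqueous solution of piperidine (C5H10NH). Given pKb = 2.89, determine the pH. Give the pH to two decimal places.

C5H10NH + H2O ⇌ C5H10NH2+ + OH-
Kb = 10^(−2.89) = 1.29 × 10^-3
Kb = [OH-]²/(0.0242 − [OH-]) = 1.29 × 10^-3
Here C₀/Kb ≈ 18.8, so the small-[OH-] approximation fails. Use the quadratic:
[OH-] = (−Kb + √(Kb² + 4·Kb·C₀))/2 = 4.98 × 10^-3 M
pOH = −log(4.98 × 10^-3) = 2.30; pH = 14.00 − 2.30 = 11.70

pH = 11.70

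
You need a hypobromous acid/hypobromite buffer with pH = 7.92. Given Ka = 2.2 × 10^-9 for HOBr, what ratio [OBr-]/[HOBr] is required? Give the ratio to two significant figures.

ratio = 0.18

pKa = -log(2.2 × 10^-9) = 8.658
pH = pKa + log(r) ⇒ log(r) = 7.92 − 8.658 = -0.738
r = [OBr-]/[HOBr] = 10^(-0.738) = 0.183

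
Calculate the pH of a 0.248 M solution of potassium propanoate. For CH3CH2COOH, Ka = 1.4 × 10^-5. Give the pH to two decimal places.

CH3CH2COO- is the conjugate base of the weak acid CH3CH2COOH.
Kb = Kw/Ka = 1.0×10^-14 / 1.4 × 10^-5 = 7.14 × 10^-10
Kb = [OH-]²/(0.248 − [OH-]) = 7.14 × 10^-10
Assume [OH-] ≪ 0.248: [OH-] ≈ √(7.14 × 10^-10 × 0.248) = 1.33 × 10^-5 M
Check: 0.0054% ionized — well under 5%, approximation valid.
pOH = 4.88, so pH = 14.00 − pOH = 9.12

pH = 9.12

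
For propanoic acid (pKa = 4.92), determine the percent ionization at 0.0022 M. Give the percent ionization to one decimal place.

7.1%

CH3CH2COOH ⇌ CH3CH2COO- + H+; let x = [H+] at equilibrium.
Ka = 10^(−4.92) = 1.20 × 10^-5
Ka = x²/(C₀ − x); solving the quadratic gives x = 1.57 × 10^-4 M.
Fraction ionized = 1.57 × 10^-4 / 0.0022 = 0.0714 → 7.1%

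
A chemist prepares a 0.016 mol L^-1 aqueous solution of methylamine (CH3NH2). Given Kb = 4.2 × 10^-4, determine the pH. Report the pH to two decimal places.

pH = 11.38

CH3NH2 + H2O ⇌ CH3NH3+ + OH-
From the ICE table, Kb = [OH-]²/(0.016 − [OH-]) = 4.2 × 10^-4.
Here C₀/Kb ≈ 38.1, so the small-[OH-] approximation fails. Use the quadratic:
[OH-] = (−Kb + √(Kb² + 4·Kb·C₀))/2 = 2.39 × 10^-3 M
pOH = −log(2.39 × 10^-3) = 2.62; pH = 14.00 − 2.62 = 11.38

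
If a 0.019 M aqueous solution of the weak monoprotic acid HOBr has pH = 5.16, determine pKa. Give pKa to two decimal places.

[H+] = 10^(-5.16) = 6.92 × 10^-6 M
At equilibrium [HA] = 0.019 − 6.92 × 10^-6 = 1.90 × 10^-2 M
Ka = [H+][A-]/[HA] = (6.92 × 10^-6)² / 1.90 × 10^-2 = 2.52 × 10^-9
pKa = -log(2.52 × 10^-9) = 8.60

pKa = 8.60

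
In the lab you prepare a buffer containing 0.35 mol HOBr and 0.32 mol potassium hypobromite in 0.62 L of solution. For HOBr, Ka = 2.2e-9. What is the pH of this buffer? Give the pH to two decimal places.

pH = 8.62

pKa = −log(2.2 × 10^-9) = 8.658
pH = pKa + log([A⁻]/[HA]) = 8.658 + log(0.32/0.35)
pH = 8.658 + (-0.039) = 8.62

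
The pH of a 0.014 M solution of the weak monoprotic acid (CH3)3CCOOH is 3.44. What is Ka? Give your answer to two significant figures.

Ka = 9.7 × 10^-6

[H+] = 10^(-3.44) = 3.63 × 10^-4 M
At equilibrium [HA] = 0.014 − 3.63 × 10^-4 = 1.36 × 10^-2 M
Ka = [H+][A-]/[HA] = (3.63 × 10^-4)² / 1.36 × 10^-2 = 9.7 × 10^-6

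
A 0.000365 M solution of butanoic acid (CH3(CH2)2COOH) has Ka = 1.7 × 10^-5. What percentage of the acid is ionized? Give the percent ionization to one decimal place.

CH3(CH2)2COOH ⇌ CH3(CH2)2COO- + H+; let x = [H+] at equilibrium.
Solve x² + 1.7e-05x − 6.2e-09 = 0 → x = 7.07 × 10^-5 M
% ionization = x/C₀ × 100% = 7.07 × 10^-5/0.000365 × 100% = 19.4%

19.4%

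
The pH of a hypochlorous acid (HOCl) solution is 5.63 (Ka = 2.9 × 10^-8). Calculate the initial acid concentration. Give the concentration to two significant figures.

[H+] = 10^(-5.63) = 2.34 × 10^-6 M = x
Ka = x²/(C₀ − x) ⇒ C₀ = x + x²/Ka
C₀ = 2.34 × 10^-6 + (2.34 × 10^-6)²/(2.9 × 10^-8) = 1.91 × 10^-4 M

C₀ = 1.9 × 10^-4 M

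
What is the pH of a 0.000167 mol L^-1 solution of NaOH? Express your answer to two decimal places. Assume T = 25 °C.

NaOH is a strong base; [OH-] = 0.000167 M.
pOH = -log(0.000167) = 3.78
pH = 14.00 - 3.78 = 10.22

pH = 10.22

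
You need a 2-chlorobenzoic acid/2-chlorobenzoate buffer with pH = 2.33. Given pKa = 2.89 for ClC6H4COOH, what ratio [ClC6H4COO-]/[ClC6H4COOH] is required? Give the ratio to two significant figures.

pH = pKa + log(r) ⇒ log(r) = 2.33 − 2.89 = -0.56
r = [ClC6H4COO-]/[ClC6H4COOH] = 10^(-0.56) = 0.275

ratio = 0.28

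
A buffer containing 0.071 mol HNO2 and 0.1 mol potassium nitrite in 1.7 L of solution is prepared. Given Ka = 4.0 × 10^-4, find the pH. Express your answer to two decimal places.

pKa = −log(4.0 × 10^-4) = 3.398
pH = pKa + log([A⁻]/[HA]) = 3.398 + log(0.1/0.071)
pH = 3.398 + (+0.149) = 3.55

pH = 3.55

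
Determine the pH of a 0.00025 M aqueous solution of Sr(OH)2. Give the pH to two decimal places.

pH = 10.70

Sr(OH)2 is a strong base (each formula unit releases 2 OH-); [OH-] = 0.0005 M.
pOH = -log(0.0005) = 3.30
pH = 14.00 - 3.30 = 10.70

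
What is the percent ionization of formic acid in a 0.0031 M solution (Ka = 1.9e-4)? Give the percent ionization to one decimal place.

21.9%

HCOOH ⇌ HCOO- + H+; let x = [H+] at equilibrium.
Ka = x²/(C₀ − x); solving the quadratic gives x = 6.78 × 10^-4 M.
% ionization = x/C₀ × 100% = 6.78 × 10^-4/0.0031 × 100% = 21.9%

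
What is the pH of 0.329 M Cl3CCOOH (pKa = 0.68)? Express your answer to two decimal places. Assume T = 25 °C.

pH = 0.75

Cl3CCOOH ⇌ Cl3CCOO- + H+
Ka = 10^(−0.68) = 2.09 × 10^-1
Ka = [H+]²/(0.329 − [H+]) = 2.09 × 10^-1
Here C₀/Ka ≈ 1.57, so the small-[H+] approximation fails. Use the quadratic:
[H+] = (−Ka + √(Ka² + 4·Ka·C₀))/2 = 1.78 × 10^-1 M
pH = −log(1.78 × 10^-1) = 0.75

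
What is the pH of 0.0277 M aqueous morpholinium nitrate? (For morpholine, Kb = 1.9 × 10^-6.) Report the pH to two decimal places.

pH = 4.92

C4H8ONH2+ is the conjugate acid of the weak base C4H8ONH.
Ka = Kw/Kb = 1.0×10^-14 / 1.9 × 10^-6 = 5.26 × 10^-9
Let x = [H+] at equilibrium. Ka = x²/(0.0277 − x).
Assume x ≪ 0.0277: x ≈ √(5.26 × 10^-9 × 0.0277) = 1.21 × 10^-5 M
pH = −log[H+] = −log(1.21 × 10^-5) = 4.92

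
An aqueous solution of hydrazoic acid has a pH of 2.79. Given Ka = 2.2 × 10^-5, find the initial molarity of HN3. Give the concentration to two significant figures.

C₀ = 1.2 × 10^-1 M

[H+] = 10^(-2.79) = 1.62 × 10^-3 M = x
Ka = x²/(C₀ − x) ⇒ C₀ = x + x²/Ka
C₀ = 1.62 × 10^-3 + (1.62 × 10^-3)²/(2.2 × 10^-5) = 1.21 × 10^-1 M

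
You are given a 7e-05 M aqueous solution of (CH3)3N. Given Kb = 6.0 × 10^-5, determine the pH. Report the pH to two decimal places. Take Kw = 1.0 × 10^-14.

(CH3)3N + H2O ⇌ (CH3)3NH+ + OH-
From the ICE table, Kb = [OH-]²/(7e-05 − [OH-]) = 6.0 × 10^-5.
Here C₀/Kb ≈ 1.17, so the small-[OH-] approximation fails. Use the quadratic:
[OH-] = [−6e-05 + √(6e-05² + 1.68e-08)]/2 = 4.14 × 10^-5 M
pOH = 4.38, so pH = 14.00 − pOH = 9.62

pH = 9.62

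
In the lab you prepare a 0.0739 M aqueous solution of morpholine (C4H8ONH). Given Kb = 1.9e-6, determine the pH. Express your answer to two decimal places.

pH = 10.57

C4H8ONH + H2O ⇌ C4H8ONH2+ + OH-
From the ICE table, Kb = [OH-]²/(0.0739 − [OH-]) = 1.9 × 10^-6.
Since Kb ≪ C₀, [OH-] ≈ √(Kb·C₀) = 3.75 × 10^-4 M.
Check: 0.51% ionized — well under 5%, approximation valid.
pOH = 3.43, so pH = 14.00 − pOH = 10.57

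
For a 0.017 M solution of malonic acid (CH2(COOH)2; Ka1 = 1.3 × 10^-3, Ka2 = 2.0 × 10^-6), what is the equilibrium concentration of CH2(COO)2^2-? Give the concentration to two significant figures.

First ionization gives [H+] ≈ [CH2(COOH)COO-] = 4.10 × 10^-3 M.
Second step: Ka2 = [H+][CH2(COO)2^2-]/[CH2(COOH)COO-] ≈ [CH2(COO)2^2-] (since [H+] ≈ [CH2(COOH)COO-]).
So [CH2(COO)2^2-] ≈ Ka2.

2.0 × 10^-6 M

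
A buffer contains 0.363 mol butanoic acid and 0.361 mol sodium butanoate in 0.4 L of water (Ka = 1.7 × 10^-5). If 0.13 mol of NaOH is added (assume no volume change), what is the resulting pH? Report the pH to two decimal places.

After neutralization: n(CH3(CH2)2COOH) = 0.233 mol, n(CH3(CH2)2COO-) = 0.491 mol.
pKa = −log(1.7 × 10^-5) = 4.770
pH = pKa + log([A⁻]/[HA]) = 4.770 + log(0.491/0.233) = 4.770 +0.324

pH = 5.09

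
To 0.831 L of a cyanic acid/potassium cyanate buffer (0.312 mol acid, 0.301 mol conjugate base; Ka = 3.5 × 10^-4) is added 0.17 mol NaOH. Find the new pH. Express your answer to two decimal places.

pH = 3.98

OH- converts HOCN to OCN-: HOCN → 0.142 mol, OCN- → 0.471 mol.
pKa = −log(3.5 × 10^-4) = 3.456
Henderson–Hasselbalch with mole ratio 0.471/0.142: pH = 3.456 + (+0.521)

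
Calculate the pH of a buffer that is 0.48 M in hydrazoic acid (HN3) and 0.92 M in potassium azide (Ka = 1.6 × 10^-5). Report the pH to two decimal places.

pKa = −log(1.6 × 10^-5) = 4.796
Using pH = pKa + log([base]/[acid]) with [base]/[acid] = 0.92/0.48:
pH = 4.796 + (+0.283) = 5.08

pH = 5.08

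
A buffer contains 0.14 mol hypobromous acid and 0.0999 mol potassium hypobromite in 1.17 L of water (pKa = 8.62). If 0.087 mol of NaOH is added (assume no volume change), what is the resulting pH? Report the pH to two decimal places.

After neutralization: n(HOBr) = 0.053 mol, n(OBr-) = 0.187 mol.
pH = pKa + log([A⁻]/[HA]) = 8.62 + log(0.187/0.053) = 8.62 +0.548

pH = 9.17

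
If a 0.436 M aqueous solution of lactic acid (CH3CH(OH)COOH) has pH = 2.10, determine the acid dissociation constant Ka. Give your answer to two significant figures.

Ka = 1.5 × 10^-4

[H+] = 10^(-2.10) = 7.94 × 10^-3 M
At equilibrium [HA] = 0.436 − 7.94 × 10^-3 = 4.28 × 10^-1 M
Ka = [H+][A-]/[HA] = (7.94 × 10^-3)² / 4.28 × 10^-1 = 1.5 × 10^-4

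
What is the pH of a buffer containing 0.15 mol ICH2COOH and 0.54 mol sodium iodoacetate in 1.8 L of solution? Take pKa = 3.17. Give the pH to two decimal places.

pH = 3.73

Using pH = pKa + log([base]/[acid]) with [base]/[acid] = 0.54/0.15:
pH = 3.17 + (+0.556) = 3.73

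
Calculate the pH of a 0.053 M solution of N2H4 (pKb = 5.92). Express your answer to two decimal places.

pH = 10.40

N2H4 + H2O ⇌ N2H5+ + OH-
Kb = 10^(−5.92) = 1.20 × 10^-6
From the ICE table, Kb = [OH-]²/(0.053 − [OH-]) = 1.20 × 10^-6.
Neglecting [OH-] in the denominator: [OH-] = √(1.20 × 10^-6 × 0.053) = 2.52 × 10^-4 M
pOH = 3.60, so pH = 14.00 − pOH = 10.40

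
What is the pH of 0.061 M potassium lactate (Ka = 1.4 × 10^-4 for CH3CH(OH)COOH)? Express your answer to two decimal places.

pH = 8.32

CH3CH(OH)COO- is the conjugate base of the weak acid CH3CH(OH)COOH.
Kb = Kw/Ka = 1.0×10^-14 / 1.4 × 10^-4 = 7.14 × 10^-11
Kb = [OH-]²/(0.061 − [OH-]) = 7.14 × 10^-11
Neglecting [OH-] in the denominator: [OH-] = √(7.14 × 10^-11 × 0.061) = 2.09 × 10^-6 M
Check: 0.0034% ionized — well under 5%, approximation valid.
pOH = −log(2.09 × 10^-6) = 5.68; pH = 14.00 − 5.68 = 8.32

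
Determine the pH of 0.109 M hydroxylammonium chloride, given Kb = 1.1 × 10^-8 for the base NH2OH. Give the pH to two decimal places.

NH3OH+ is the conjugate acid of the weak base NH2OH.
Ka = Kw/Kb = 1.0×10^-14 / 1.1 × 10^-8 = 9.09 × 10^-7
Ka = x²/(0.109 − x) = 9.09 × 10^-7
Assume x ≪ 0.109: x ≈ √(9.09 × 10^-7 × 0.109) = 3.15 × 10^-4 M
pH = −log(3.15 × 10^-4) = 3.50

pH = 3.50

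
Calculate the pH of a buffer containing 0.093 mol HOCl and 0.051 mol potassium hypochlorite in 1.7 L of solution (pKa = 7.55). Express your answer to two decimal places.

Using pH = pKa + log([base]/[acid]) with [base]/[acid] = 0.051/0.093:
pH = 7.55 + (-0.261) = 7.29

pH = 7.29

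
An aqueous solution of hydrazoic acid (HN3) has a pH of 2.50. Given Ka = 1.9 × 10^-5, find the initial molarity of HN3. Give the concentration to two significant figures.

C₀ = 5.3 × 10^-1 M

[H+] = 10^(-2.50) = 3.16 × 10^-3 M = x
Ka = x²/(C₀ − x) ⇒ C₀ = x + x²/Ka
C₀ = 3.16 × 10^-3 + (3.16 × 10^-3)²/(1.9 × 10^-5) = 5.29 × 10^-1 M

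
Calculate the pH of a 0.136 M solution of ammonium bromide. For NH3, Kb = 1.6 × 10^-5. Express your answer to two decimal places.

pH = 5.04

NH4+ is the conjugate acid of the weak base NH3.
Ka = Kw/Kb = 1.0×10^-14 / 1.6 × 10^-5 = 6.25 × 10^-10
From the ICE table, Ka = [H+]²/(0.136 − [H+]) = 6.25 × 10^-10.
Since Ka ≪ C₀, [H+] ≈ √(Ka·C₀) = 9.22 × 10^-6 M.
pH = −log[H+] = −log(9.22 × 10^-6) = 5.04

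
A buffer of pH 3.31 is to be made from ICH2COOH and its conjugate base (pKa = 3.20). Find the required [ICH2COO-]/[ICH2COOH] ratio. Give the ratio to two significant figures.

pH = pKa + log(r) ⇒ log(r) = 3.31 − 3.20 = +0.11
r = [ICH2COO-]/[ICH2COOH] = 10^(+0.11) = 1.29

ratio = 1.3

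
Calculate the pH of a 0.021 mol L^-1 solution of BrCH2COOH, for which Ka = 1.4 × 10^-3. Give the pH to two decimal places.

BrCH2COOH ⇌ BrCH2COO- + H+
Let x = [H+] at equilibrium. Ka = x²/(0.021 − x).
The 5% rule fails; solving x² + Ka·x − Ka·C₀ = 0 exactly:
x = (−Ka + √(Ka² + 4·Ka·C₀))/2 = 4.77 × 10^-3 M
pH = −log(4.77 × 10^-3) = 2.32

pH = 2.32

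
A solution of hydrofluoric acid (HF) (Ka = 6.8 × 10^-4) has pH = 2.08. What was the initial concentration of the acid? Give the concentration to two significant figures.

[H+] = 10^(-2.08) = 8.32 × 10^-3 M = x
Ka = x²/(C₀ − x) ⇒ C₀ = x + x²/Ka
C₀ = 8.32 × 10^-3 + (8.32 × 10^-3)²/(6.8 × 10^-4) = 1.10 × 10^-1 M

C₀ = 1.1 × 10^-1 M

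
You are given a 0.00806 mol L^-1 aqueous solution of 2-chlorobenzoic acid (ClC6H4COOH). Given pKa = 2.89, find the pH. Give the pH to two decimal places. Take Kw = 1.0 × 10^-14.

ClC6H4COOH ⇌ ClC6H4COO- + H+
Ka = 10^(−2.89) = 1.29 × 10^-3
Ka = x²/(0.00806 − x) = 1.29 × 10^-3
x is not negligible relative to C₀; solve x² + 0.00129·x − 1.04e-05 = 0.
x = (−Ka + √(Ka² + 4·Ka·C₀))/2 = 2.64 × 10^-3 M
pH = −log[H+] = −log(2.64 × 10^-3) = 2.58

pH = 2.58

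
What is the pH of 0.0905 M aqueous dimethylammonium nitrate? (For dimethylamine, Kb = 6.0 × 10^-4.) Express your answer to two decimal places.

(CH3)2NH2+ is the conjugate acid of the weak base (CH3)2NH.
Ka = Kw/Kb = 1.0×10^-14 / 6.0 × 10^-4 = 1.67 × 10^-11
From the ICE table, Ka = x²/(0.0905 − x) = 1.67 × 10^-11.
Assume x ≪ 0.0905: x ≈ √(1.67 × 10^-11 × 0.0905) = 1.23 × 10^-6 M
pH = −log(1.23 × 10^-6) = 5.91

pH = 5.91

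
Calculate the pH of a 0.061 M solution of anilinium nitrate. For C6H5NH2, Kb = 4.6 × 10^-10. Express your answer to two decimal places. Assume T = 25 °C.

pH = 2.94

C6H5NH3+ is the conjugate acid of the weak base C6H5NH2.
Ka = Kw/Kb = 1.0×10^-14 / 4.6 × 10^-10 = 2.17 × 10^-5
Ka = [H+]²/(0.061 − [H+]) = 2.17 × 10^-5
Neglecting [H+] in the denominator: [H+] = √(2.17 × 10^-5 × 0.061) = 1.15 × 10^-3 M
pH = −log(1.15 × 10^-3) = 2.94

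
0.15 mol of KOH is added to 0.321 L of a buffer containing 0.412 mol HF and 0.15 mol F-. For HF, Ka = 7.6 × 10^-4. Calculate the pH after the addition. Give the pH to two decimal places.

OH- converts HF to F-: HF → 0.262 mol, F- → 0.3 mol.
pKa = −log(7.6 × 10^-4) = 3.119
pH = pKa + log([A⁻]/[HA]) = 3.119 + log(0.3/0.262) = 3.119 +0.059

pH = 3.18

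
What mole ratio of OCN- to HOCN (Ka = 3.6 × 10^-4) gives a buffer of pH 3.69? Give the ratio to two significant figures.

ratio = 1.8

pKa = -log(3.6 × 10^-4) = 3.444
pH = pKa + log(r) ⇒ log(r) = 3.69 − 3.444 = +0.246
r = [OCN-]/[HOCN] = 10^(+0.246) = 1.76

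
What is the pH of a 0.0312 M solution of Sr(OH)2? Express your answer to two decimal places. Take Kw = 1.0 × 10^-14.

Sr(OH)2 is a strong base (each formula unit releases 2 OH-); [OH-] = 0.0624 M.
pOH = -log(0.0624) = 1.20
pH = 14.00 - 1.20 = 12.80

pH = 12.80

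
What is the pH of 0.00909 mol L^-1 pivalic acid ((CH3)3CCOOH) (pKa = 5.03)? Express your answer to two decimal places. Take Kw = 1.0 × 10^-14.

(CH3)3CCOOH ⇌ (CH3)3CCOO- + H+
Ka = 10^(−5.03) = 9.33 × 10^-6
Ka = x²/(0.00909 − x) = 9.33 × 10^-6
Assume x ≪ 0.00909: x ≈ √(9.33 × 10^-6 × 0.00909) = 2.91 × 10^-4 M
pH = −log(2.91 × 10^-4) = 3.54

pH = 3.54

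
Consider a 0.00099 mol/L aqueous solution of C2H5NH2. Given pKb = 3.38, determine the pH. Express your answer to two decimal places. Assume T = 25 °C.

C2H5NH2 + H2O ⇌ C2H5NH3+ + OH-
Kb = 10^(−3.38) = 4.17 × 10^-4
Kb = x²/(0.00099 − x) = 4.17 × 10^-4
x is not negligible relative to C₀; solve x² + 0.000417·x − 4.13e-07 = 0.
x = (−Kb + √(Kb² + 4·Kb·C₀))/2 = 4.67 × 10^-4 M
pOH = 3.33, so pH = 14.00 − pOH = 10.67

pH = 10.67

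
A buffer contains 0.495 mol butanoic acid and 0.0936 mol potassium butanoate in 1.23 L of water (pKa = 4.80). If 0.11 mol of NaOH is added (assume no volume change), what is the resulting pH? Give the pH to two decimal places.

OH- converts CH3(CH2)2COOH to CH3(CH2)2COO-: CH3(CH2)2COOH → 0.385 mol, CH3(CH2)2COO- → 0.204 mol.
Henderson–Hasselbalch with mole ratio 0.204/0.385: pH = 4.80 + (-0.276)

pH = 4.52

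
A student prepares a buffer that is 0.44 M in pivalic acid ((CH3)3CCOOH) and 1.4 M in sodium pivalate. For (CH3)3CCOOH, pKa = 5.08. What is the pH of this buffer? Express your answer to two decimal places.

pH = 5.58

Using pH = pKa + log([base]/[acid]) with [base]/[acid] = 1.4/0.44:
pH = 5.08 + (+0.503) = 5.58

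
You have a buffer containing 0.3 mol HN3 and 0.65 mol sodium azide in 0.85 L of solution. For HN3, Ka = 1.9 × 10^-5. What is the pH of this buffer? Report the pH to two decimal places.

pKa = −log(1.9 × 10^-5) = 4.721
Henderson–Hasselbalch: pH = pKa + log([N3-]/[HN3]) = 4.721 + log(0.65/0.3)
pH = 4.721 + (+0.336) = 5.06

pH = 5.06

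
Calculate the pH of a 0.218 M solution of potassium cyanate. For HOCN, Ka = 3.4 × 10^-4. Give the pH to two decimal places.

OCN- is the conjugate base of the weak acid HOCN.
Kb = Kw/Ka = 1.0×10^-14 / 3.4 × 10^-4 = 2.94 × 10^-11
From the ICE table, Kb = x²/(0.218 − x) = 2.94 × 10^-11.
Since Kb ≪ C₀, x ≈ √(Kb·C₀) = 2.53 × 10^-6 M.
(x/C₀ = 0.0012% < 5%, so the approximation holds.)
pOH = −log(2.53 × 10^-6) = 5.60; pH = 14.00 − 5.60 = 8.40

pH = 8.40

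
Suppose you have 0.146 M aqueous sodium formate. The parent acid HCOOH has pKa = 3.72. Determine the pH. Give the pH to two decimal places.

pH = 8.44

HCOO- is the conjugate base of the weak acid HCOOH.
Ka = 10^(−3.72) = 1.91 × 10^-4
Kb = Kw/Ka = 1.0×10^-14 / 1.91 × 10^-4 = 5.24 × 10^-11
Let x = [OH-] at equilibrium. Kb = x²/(0.146 − x).
Assume x ≪ 0.146: x ≈ √(5.24 × 10^-11 × 0.146) = 2.77 × 10^-6 M
pOH = 5.56, so pH = 14.00 − pOH = 8.44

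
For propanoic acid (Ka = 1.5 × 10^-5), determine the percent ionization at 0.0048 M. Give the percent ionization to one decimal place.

CH3CH2COOH ⇌ CH3CH2COO- + H+; let x = [H+] at equilibrium.
Ka = x²/(C₀ − x); solving the quadratic gives x = 2.61 × 10^-4 M.
Fraction ionized = 2.61 × 10^-4 / 0.0048 = 0.0544 → 5.4%

5.4%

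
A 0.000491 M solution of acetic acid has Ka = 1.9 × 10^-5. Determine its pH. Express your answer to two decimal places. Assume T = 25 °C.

CH3COOH ⇌ CH3COO- + H+
From the ICE table, Ka = x²/(0.000491 − x) = 1.9 × 10^-5.
The 5% rule fails; solving x² + Ka·x − Ka·C₀ = 0 exactly:
x = (−Ka + √(Ka² + 4·Ka·C₀))/2 = 8.76 × 10^-5 M
pH = −log[H+] = −log(8.76 × 10^-5) = 4.06

pH = 4.06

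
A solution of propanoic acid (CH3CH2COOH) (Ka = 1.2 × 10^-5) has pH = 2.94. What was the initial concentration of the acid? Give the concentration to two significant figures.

[H+] = 10^(-2.94) = 1.15 × 10^-3 M = x
Ka = x²/(C₀ − x) ⇒ C₀ = x + x²/Ka
C₀ = 1.15 × 10^-3 + (1.15 × 10^-3)²/(1.2 × 10^-5) = 1.11 × 10^-1 M

C₀ = 1.1 × 10^-1 M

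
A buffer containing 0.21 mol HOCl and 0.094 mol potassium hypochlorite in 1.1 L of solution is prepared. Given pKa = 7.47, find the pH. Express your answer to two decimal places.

Using pH = pKa + log([base]/[acid]) with [base]/[acid] = 0.094/0.21:
pH = 7.47 + (-0.349) = 7.12

pH = 7.12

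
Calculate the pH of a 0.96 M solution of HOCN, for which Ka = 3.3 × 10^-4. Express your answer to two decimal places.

HOCN ⇌ OCN- + H+
Let x = [H+] at equilibrium. Ka = x²/(0.96 − x).
Assume x ≪ 0.96: x ≈ √(3.3 × 10^-4 × 0.96) = 1.78 × 10^-2 M
pH = −log[H+] = −log(1.78 × 10^-2) = 1.75

pH = 1.75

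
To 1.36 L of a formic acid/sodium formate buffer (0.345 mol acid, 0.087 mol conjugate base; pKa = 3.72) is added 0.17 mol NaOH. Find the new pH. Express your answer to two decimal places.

pH = 3.89

After neutralization: n(HCOOH) = 0.175 mol, n(HCOO-) = 0.257 mol.
pH = pKa + log([A⁻]/[HA]) = 3.72 + log(0.257/0.175) = 3.72 +0.167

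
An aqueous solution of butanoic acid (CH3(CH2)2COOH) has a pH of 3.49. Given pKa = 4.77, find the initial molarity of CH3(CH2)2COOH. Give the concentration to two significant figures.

[H+] = 10^(-3.49) = 3.24 × 10^-4 M = x
Ka = 10^(−4.77) = 1.70 × 10^-5
Ka = x²/(C₀ − x) ⇒ C₀ = x + x²/Ka
C₀ = 3.24 × 10^-4 + (3.24 × 10^-4)²/(1.70 × 10^-5) = 6.50 × 10^-3 M

C₀ = 6.5 × 10^-3 M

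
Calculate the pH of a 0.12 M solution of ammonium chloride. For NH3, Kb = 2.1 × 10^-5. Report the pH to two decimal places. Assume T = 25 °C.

pH = 5.12

NH4+ is the conjugate acid of the weak base NH3.
Ka = Kw/Kb = 1.0×10^-14 / 2.1 × 10^-5 = 4.76 × 10^-10
From the ICE table, Ka = x²/(0.12 − x) = 4.76 × 10^-10.
Since Ka ≪ C₀, x ≈ √(Ka·C₀) = 7.56 × 10^-6 M.
pH = −log[H+] = −log(7.56 × 10^-6) = 5.12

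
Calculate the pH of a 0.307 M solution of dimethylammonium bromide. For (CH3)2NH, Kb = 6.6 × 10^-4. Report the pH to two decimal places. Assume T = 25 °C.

pH = 5.67

(CH3)2NH2+ is the conjugate acid of the weak base (CH3)2NH.
Ka = Kw/Kb = 1.0×10^-14 / 6.6 × 10^-4 = 1.52 × 10^-11
From the ICE table, Ka = [H+]²/(0.307 − [H+]) = 1.52 × 10^-11.
Neglecting [H+] in the denominator: [H+] = √(1.52 × 10^-11 × 0.307) = 2.16 × 10^-6 M
pH = −log(2.16 × 10^-6) = 5.67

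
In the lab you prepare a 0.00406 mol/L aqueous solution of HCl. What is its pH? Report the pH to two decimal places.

HCl is a strong acid and dissociates completely, so [H+] = 0.00406 M.
pH = -log(0.00406) = 2.39

pH = 2.39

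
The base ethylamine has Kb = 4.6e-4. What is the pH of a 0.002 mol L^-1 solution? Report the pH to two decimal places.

pH = 10.88

C2H5NH2 + H2O ⇌ C2H5NH3+ + OH-
Kb = [OH-]²/(0.002 − [OH-]) = 4.6 × 10^-4
Here C₀/Kb ≈ 4.35, so the small-[OH-] approximation fails. Use the quadratic:
[OH-] = (−Kb + √(Kb² + 4·Kb·C₀))/2 = 7.56 × 10^-4 M
pOH = −log(7.56 × 10^-4) = 3.12; pH = 14.00 − 3.12 = 10.88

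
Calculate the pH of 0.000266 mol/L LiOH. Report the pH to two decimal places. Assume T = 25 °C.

pH = 10.42

LiOH is a strong base; [OH-] = 0.000266 M.
pOH = -log(0.000266) = 3.58
pH = 14.00 - 3.58 = 10.42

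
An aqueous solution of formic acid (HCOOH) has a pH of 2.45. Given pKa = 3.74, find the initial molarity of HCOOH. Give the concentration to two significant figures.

[H+] = 10^(-2.45) = 3.55 × 10^-3 M = x
Ka = 10^(−3.74) = 1.82 × 10^-4
Ka = x²/(C₀ − x) ⇒ C₀ = x + x²/Ka
C₀ = 3.55 × 10^-3 + (3.55 × 10^-3)²/(1.82 × 10^-4) = 7.28 × 10^-2 M

C₀ = 7.3 × 10^-2 M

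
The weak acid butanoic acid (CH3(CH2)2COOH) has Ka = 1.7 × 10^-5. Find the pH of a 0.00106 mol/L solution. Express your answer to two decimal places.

pH = 3.90

CH3(CH2)2COOH ⇌ CH3(CH2)2COO- + H+
From the ICE table, Ka = x²/(0.00106 − x) = 1.7 × 10^-5.
x is not negligible relative to C₀; solve x² + 1.7e-05·x − 1.8e-08 = 0.
x = [−1.7e-05 + √(1.7e-05² + 7.21e-08)]/2 = 1.26 × 10^-4 M
pH = −log[H+] = −log(1.26 × 10^-4) = 3.90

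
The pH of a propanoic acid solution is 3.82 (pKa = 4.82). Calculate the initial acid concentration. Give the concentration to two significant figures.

C₀ = 1.7 × 10^-3 M

[H+] = 10^(-3.82) = 1.51 × 10^-4 M = x
Ka = 10^(−4.82) = 1.51 × 10^-5
Ka = x²/(C₀ − x) ⇒ C₀ = x + x²/Ka
C₀ = 1.51 × 10^-4 + (1.51 × 10^-4)²/(1.51 × 10^-5) = 1.66 × 10^-3 M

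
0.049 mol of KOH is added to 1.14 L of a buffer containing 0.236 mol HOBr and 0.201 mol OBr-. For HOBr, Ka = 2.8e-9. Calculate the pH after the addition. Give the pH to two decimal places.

pH = 8.68

OH- converts HOBr to OBr-: HOBr → 0.187 mol, OBr- → 0.25 mol.
pKa = −log(2.8 × 10^-9) = 8.553
pH = pKa + log(n_OBr-/n_HOBr) = 8.553 + log(0.25/0.187) = 8.553 + (+0.126)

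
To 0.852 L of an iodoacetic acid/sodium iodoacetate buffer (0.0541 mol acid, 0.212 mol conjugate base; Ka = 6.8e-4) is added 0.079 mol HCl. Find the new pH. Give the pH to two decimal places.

pH = 3.17

After neutralization: n(ICH2COOH) = 0.133 mol, n(ICH2COO-) = 0.133 mol.
pKa = −log(6.8 × 10^-4) = 3.167
Henderson–Hasselbalch with mole ratio 0.133/0.133: pH = 3.167 + (+0.000)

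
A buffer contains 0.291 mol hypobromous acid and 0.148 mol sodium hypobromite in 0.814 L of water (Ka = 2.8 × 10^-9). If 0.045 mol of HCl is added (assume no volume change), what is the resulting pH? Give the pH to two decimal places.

After neutralization: n(HOBr) = 0.336 mol, n(OBr-) = 0.103 mol.
pKa = −log(2.8 × 10^-9) = 8.553
pH = pKa + log([A⁻]/[HA]) = 8.553 + log(0.103/0.336) = 8.553 -0.514

pH = 8.04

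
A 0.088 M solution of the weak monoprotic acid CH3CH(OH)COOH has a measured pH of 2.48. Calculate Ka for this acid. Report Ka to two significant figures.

Ka = 1.3 × 10^-4

[H+] = 10^(-2.48) = 3.31 × 10^-3 M
At equilibrium [HA] = 0.088 − 3.31 × 10^-3 = 8.47 × 10^-2 M
Ka = [H+][A-]/[HA] = (3.31 × 10^-3)² / 8.47 × 10^-2 = 1.3 × 10^-4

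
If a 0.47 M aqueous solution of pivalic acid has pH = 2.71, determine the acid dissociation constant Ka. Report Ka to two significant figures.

Ka = 8.1 × 10^-6

[H+] = 10^(-2.71) = 1.95 × 10^-3 M
At equilibrium [HA] = 0.47 − 1.95 × 10^-3 = 4.68 × 10^-1 M
Ka = [H+][A-]/[HA] = (1.95 × 10^-3)² / 4.68 × 10^-1 = 8.1 × 10^-6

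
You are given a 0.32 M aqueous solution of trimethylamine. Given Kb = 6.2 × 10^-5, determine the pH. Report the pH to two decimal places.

(CH3)3N + H2O ⇌ (CH3)3NH+ + OH-
Kb = x²/(0.32 − x) = 6.2 × 10^-5
Assume x ≪ 0.32: x ≈ √(6.2 × 10^-5 × 0.32) = 4.45 × 10^-3 M
Check: 1.4% ionized — well under 5%, approximation valid.
pOH = −log(4.45 × 10^-3) = 2.35; pH = 14.00 − 2.35 = 11.65

pH = 11.65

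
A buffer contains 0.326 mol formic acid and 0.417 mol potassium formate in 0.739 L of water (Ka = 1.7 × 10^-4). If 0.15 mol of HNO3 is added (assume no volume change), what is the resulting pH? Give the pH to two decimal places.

Added H+ converts HCOO- to HCOOH: HCOOH → 0.476 mol, HCOO- → 0.267 mol.
pKa = −log(1.7 × 10^-4) = 3.770
pH = pKa + log([A⁻]/[HA]) = 3.770 + log(0.267/0.476) = 3.770 -0.251

pH = 3.52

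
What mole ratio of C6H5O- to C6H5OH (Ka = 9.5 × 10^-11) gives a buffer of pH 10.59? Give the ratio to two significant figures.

ratio = 3.7

pKa = -log(9.5 × 10^-11) = 10.022
pH = pKa + log(r) ⇒ log(r) = 10.59 − 10.022 = +0.568
r = [C6H5O-]/[C6H5OH] = 10^(+0.568) = 3.7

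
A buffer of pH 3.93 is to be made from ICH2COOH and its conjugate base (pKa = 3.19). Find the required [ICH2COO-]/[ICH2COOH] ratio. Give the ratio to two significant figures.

pH = pKa + log(r) ⇒ log(r) = 3.93 − 3.19 = +0.74
r = [ICH2COO-]/[ICH2COOH] = 10^(+0.74) = 5.5

ratio = 5.5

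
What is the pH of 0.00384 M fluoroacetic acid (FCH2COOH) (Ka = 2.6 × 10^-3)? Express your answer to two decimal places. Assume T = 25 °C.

FCH2COOH ⇌ FCH2COO- + H+
From the ICE table, Ka = x²/(0.00384 − x) = 2.6 × 10^-3.
x is not negligible relative to C₀; solve x² + 0.0026·x − 9.98e-06 = 0.
x = (−Ka + √(Ka² + 4·Ka·C₀))/2 = 2.12 × 10^-3 M
pH = −log[H+] = −log(2.12 × 10^-3) = 2.67

pH = 2.67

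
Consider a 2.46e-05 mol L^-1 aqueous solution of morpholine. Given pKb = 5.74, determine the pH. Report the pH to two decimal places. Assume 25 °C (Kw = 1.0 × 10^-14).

pH = 8.77

C4H8ONH + H2O ⇌ C4H8ONH2+ + OH-
Kb = 10^(−5.74) = 1.82 × 10^-6
Kb = x²/(2.46e-05 − x) = 1.82 × 10^-6
x is not negligible relative to C₀; solve x² + 1.82e-06·x − 4.48e-11 = 0.
x = [−1.82e-06 + √(1.82e-06² + 1.79e-10)]/2 = 5.84 × 10^-6 M
pOH = 5.23, so pH = 14.00 − pOH = 8.77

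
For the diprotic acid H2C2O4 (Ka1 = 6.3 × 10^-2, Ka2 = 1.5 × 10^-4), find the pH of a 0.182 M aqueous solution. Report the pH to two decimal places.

Ka1 ≫ Ka2, so treat the first dissociation as the only significant source of H+.
Ka1 = x²/(0.182 − x) = 6.3 × 10^-2
Solving the quadratic: x = (−Ka1 + √(Ka1² + 4·Ka1·C₀))/2 = 8.01 × 10^-2 M
pH = −log(8.01 × 10^-2) = 1.10

pH = 1.10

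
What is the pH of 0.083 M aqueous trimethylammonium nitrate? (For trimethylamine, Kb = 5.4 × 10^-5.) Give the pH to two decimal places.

pH = 5.41

(CH3)3NH+ is the conjugate acid of the weak base (CH3)3N.
Ka = Kw/Kb = 1.0×10^-14 / 5.4 × 10^-5 = 1.85 × 10^-10
Let x = [H+] at equilibrium. Ka = x²/(0.083 − x).
Since Ka ≪ C₀, x ≈ √(Ka·C₀) = 3.92 × 10^-6 M.
pH = −log[H+] = −log(3.92 × 10^-6) = 5.41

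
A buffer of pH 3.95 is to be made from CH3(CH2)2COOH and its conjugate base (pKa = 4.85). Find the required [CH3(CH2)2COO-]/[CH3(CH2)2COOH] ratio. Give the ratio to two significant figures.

pH = pKa + log(r) ⇒ log(r) = 3.95 − 4.85 = -0.90
r = [CH3(CH2)2COO-]/[CH3(CH2)2COOH] = 10^(-0.90) = 0.126

ratio = 0.13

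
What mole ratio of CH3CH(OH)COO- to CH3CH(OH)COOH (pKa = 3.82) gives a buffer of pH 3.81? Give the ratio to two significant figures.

ratio = 0.98

pH = pKa + log(r) ⇒ log(r) = 3.81 − 3.82 = -0.01
r = [CH3CH(OH)COO-]/[CH3CH(OH)COOH] = 10^(-0.01) = 0.977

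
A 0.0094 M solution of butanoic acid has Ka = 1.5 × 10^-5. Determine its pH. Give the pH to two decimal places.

CH3(CH2)2COOH ⇌ CH3(CH2)2COO- + H+
Ka = [H+]²/(0.0094 − [H+]) = 1.5 × 10^-5
Assume [H+] ≪ 0.0094: [H+] ≈ √(1.5 × 10^-5 × 0.0094) = 3.75 × 10^-4 M
([H+]/C₀ = 4% < 5%, so the approximation holds.)
pH = −log(3.75 × 10^-4) = 3.43

pH = 3.43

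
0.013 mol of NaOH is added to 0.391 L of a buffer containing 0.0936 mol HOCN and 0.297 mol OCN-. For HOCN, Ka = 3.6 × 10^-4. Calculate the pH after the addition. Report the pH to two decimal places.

OH- converts HOCN to OCN-: HOCN → 0.0806 mol, OCN- → 0.31 mol.
pKa = −log(3.6 × 10^-4) = 3.444
Henderson–Hasselbalch with mole ratio 0.31/0.0806: pH = 3.444 + (+0.585)

pH = 4.03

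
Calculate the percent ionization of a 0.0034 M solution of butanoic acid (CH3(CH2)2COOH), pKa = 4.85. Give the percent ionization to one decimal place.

6.2%

CH3(CH2)2COOH ⇌ CH3(CH2)2COO- + H+; let x = [H+] at equilibrium.
Ka = 10^(−4.85) = 1.41 × 10^-5
Solve x² + 1.41e-05x − 4.79e-08 = 0 → x = 2.12 × 10^-4 M
% ionization = x/C₀ × 100% = 2.12 × 10^-4/0.0034 × 100% = 6.2%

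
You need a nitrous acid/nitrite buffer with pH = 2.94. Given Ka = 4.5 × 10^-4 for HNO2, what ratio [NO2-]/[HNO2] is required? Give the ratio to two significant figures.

ratio = 0.39

pKa = -log(4.5 × 10^-4) = 3.347
pH = pKa + log(r) ⇒ log(r) = 2.94 − 3.347 = -0.407
r = [NO2-]/[HNO2] = 10^(-0.407) = 0.392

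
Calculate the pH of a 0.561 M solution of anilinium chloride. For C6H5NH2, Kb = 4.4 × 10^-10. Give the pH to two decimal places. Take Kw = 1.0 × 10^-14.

pH = 2.45

C6H5NH3+ is the conjugate acid of the weak base C6H5NH2.
Ka = Kw/Kb = 1.0×10^-14 / 4.4 × 10^-10 = 2.27 × 10^-5
Ka = [H+]²/(0.561 − [H+]) = 2.27 × 10^-5
Since Ka ≪ C₀, [H+] ≈ √(Ka·C₀) = 3.57 × 10^-3 M.
Check: 0.64% ionized — well under 5%, approximation valid.
pH = −log[H+] = −log(3.57 × 10^-3) = 2.45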